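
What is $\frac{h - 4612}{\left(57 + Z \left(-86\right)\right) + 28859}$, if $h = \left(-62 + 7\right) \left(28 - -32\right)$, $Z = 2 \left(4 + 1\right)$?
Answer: $- \frac{989}{3507} \approx -0.28201$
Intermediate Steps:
$Z = 10$ ($Z = 2 \cdot 5 = 10$)
$h = -3300$ ($h = - 55 \left(28 + 32\right) = \left(-55\right) 60 = -3300$)
$\frac{h - 4612}{\left(57 + Z \left(-86\right)\right) + 28859} = \frac{-3300 - 4612}{\left(57 + 10 \left(-86\right)\right) + 28859} = - \frac{7912}{\left(57 - 860\right) + 28859} = - \frac{7912}{-803 + 28859} = - \frac{7912}{28056} = \left(-7912\right) \frac{1}{28056} = - \frac{989}{3507}$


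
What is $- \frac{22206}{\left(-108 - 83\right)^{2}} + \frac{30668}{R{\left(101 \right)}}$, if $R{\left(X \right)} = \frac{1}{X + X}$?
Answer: $\frac{225997438010}{36481} \approx 6.1949 \cdot 10^{6}$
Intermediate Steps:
$R{\left(X \right)} = \frac{1}{2 X}$
$- \frac{22206}{\left(-108 - 83\right)^{2}} + \frac{30668}{R{\left(101 \right)}} = - \frac{22206}{\left(-108 - 83\right)^{2}} + \frac{30668}{\frac{1}{2} \cdot \frac{1}{101}} = - \frac{22206}{\left(-191\right)^{2}} + \frac{30668}{\frac{1}{2} \cdot \frac{1}{101}} = - \frac{22206}{36481} + 30668 \frac{1}{\frac{1}{202}} = \left(-22206\right) \frac{1}{36481} + 30668 \cdot 202 = - \frac{22206}{36481} + 6194936 = \frac{225997438010}{36481}$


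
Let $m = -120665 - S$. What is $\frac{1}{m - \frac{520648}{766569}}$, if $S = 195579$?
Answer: $- \frac{766569}{242423367484} \approx -3.1621 \cdot 10^{-6}$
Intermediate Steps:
$m = -316244$ ($m = -120665 - 195579 = -316244$)
$\frac{1}{m - \frac{520648}{766569}} = \frac{1}{-316244 - \frac{520648}{766569}} = \frac{1}{- \frac{242423367484}{766569}} = - \frac{766569}{242423367484}$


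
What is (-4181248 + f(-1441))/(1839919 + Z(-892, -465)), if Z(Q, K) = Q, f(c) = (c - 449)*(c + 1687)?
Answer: -4646188/1839027 ≈ -2.5264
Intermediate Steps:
f(c) = (-449 + c)*(1687 + c)
(-4181248 + f(-1441))/(1839919 + Z(-892, -465)) = (-4181248 + (-757463 + (-1441)² + 1238*(-1441)))/(1839919 - 892) = (-4181248 + (-757463 + 2076481 - 1783958))/1839027 = (-4181248 - 464940)*(1/1839027) = -4646188*1/1839027 = -4646188/1839027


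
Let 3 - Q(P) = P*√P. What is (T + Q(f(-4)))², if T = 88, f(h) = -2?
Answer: 8273 + 364*I*√2 ≈ 8273.0 + 514.77*I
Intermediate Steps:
Q(P) = 3 - P^(3/2) (Q(P) = 3 - P*√P = 3 - P^(3/2))
(T + Q(f(-4)))² = (88 + (3 - (-2)^(3/2)))² = (88 + (3 - (-2)*I*√2))² = (88 + (3 + 2*I*√2))² = (91 + 2*I*√2)²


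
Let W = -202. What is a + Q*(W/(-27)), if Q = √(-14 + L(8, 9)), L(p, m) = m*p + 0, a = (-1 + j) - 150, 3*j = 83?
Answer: -370/3 + 202*√58/27 ≈ -66.356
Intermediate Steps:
j = 83/3 (j = (⅓)*83 = 83/3 ≈ 27.667)
a = -370/3 (a = (-1 + 83/3) - 150 = 80/3 - 150 = -370/3 ≈ -123.33)
L(p, m) = m*p
Q = √58 (Q = √(-14 + 9*8) = √(-14 + 72) = √58 ≈ 7.6158)
a + Q*(W/(-27)) = -370/3 + √58*(-202/(-27)) = -370/3 + √58*(-202*(-1/27)) = -370/3 + √58*(202/27) = -370/3 + 202*√58/27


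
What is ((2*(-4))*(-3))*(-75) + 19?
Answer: -1781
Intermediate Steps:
((2*(-4))*(-3))*(-75) + 19 = -8*(-3)*(-75) + 19 = 24*(-75) + 19 = -1800 + 19 = -1781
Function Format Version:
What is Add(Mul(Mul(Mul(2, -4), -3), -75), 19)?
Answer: -1781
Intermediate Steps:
Add(Mul(Mul(Mul(2, -4), -3), -75), 19) = Add(Mul(Mul(-8, -3), -75), 19) = Add(Mul(24, -75), 19) = Add(-1800, 19) = -1781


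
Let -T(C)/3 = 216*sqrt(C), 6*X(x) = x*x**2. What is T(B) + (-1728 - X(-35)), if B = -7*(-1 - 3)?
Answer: 32507/6 - 1296*sqrt(7) ≈ 1988.9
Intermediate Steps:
B = 28 (B = -7*(-4) = 28)
X(x) = x**3/6 (X(x) = (x*x**2)/6 = x**3/6)
T(C) = -648*sqrt(C)
T(B) + (-1728 - X(-35)) = -1296*sqrt(7) + (-1728 - (-35)**3/6) = -1296*sqrt(7) + (-1728 - (-42875)/6) = -1296*sqrt(7) + (-1728 - 1*(-42875/6)) = -1296*sqrt(7) + (-1728 + 42875/6) = -1296*sqrt(7) + 32507/6 = 32507/6 - 1296*sqrt(7)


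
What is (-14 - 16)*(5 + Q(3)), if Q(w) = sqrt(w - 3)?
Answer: -150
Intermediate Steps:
Q(w) = sqrt(-3 + w)
(-14 - 16)*(5 + Q(3)) = (-14 - 16)*(5 + sqrt(-3 + 3)) = -30*(5 + sqrt(0)) = -30*(5 + 0) = -30*5 = -150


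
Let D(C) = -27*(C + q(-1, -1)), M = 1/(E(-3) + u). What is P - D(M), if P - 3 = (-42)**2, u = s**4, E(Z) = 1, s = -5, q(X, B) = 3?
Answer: 1156875/626 ≈ 1848.0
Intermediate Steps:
u = 625 (u = (-5)**4 = 625)
M = 1/626 (M = 1/(1 + 625) = 1/626 ≈ 0.0015974)
D(C) = -81 - 27*C (D(C) = -27*(C + 3) = -27*(3 + C) = -81 - 27*C)
P = 1767 (P = 3 + (-42)**2 = 3 + 1764 = 1767)
P - D(M) = 1767 - (-81 - 27*1/626) = 1767 - (-81 - 27/626) = 1767 - 1*(-50733/626) = 1767 + 50733/626 = 1156875/626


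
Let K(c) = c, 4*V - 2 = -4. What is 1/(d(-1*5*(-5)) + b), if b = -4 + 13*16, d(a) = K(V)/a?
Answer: 50/10199 ≈ 0.0049024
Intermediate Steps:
V = -½ (V = ½ + (¼)*(-4) = ½ - 1 = -½ ≈ -0.50000)
d(a) = -1/(2*a)
b = 204 (b = -4 + 208 = 204)
1/(d(-1*5*(-5)) + b) = 1/(-1/(2*(-1*5*(-5))) + 204) = 1/(-1/(2*((-5*(-5)))) + 204) = 1/(-½/25 + 204) = 1/(-½*1/25 + 204) = 1/(-1/50 + 204) = 1/(10199/50) = 50/10199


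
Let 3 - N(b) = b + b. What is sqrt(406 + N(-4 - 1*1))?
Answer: sqrt(419) ≈ 20.469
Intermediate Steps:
N(b) = 3 - 2*b (N(b) = 3 - (b + b) = 3 - 2*b)
sqrt(406 + N(-4 - 1*1)) = sqrt(406 + (3 - 2*(-4 - 1*1))) = sqrt(406 + (3 - 2*(-4 - 1))) = sqrt(406 + (3 - 2*(-5))) = sqrt(406 + (3 + 10)) = sqrt(406 + 13) = sqrt(419)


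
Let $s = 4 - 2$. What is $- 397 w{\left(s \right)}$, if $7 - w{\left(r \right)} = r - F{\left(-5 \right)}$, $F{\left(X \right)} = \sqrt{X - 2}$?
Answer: $-1985 - 397 i \sqrt{7} \approx -1985.0 - 1050.4 i$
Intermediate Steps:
$s = 2$
$F{\left(X \right)} = \sqrt{-2 + X}$
$w{\left(r \right)} = 7 - r + i \sqrt{7}$ ($w{\left(r \right)} = 7 - \left(r - \sqrt{-2 - 5}\right) = 7 - \left(r - \sqrt{-7}\right) = 7 - \left(r - i \sqrt{7}\right) = 7 - r + i \sqrt{7}$)
$- 397 w{\left(s \right)} = - 397 \left(7 - 2 + i \sqrt{7}\right) = - 397 \left(5 + i \sqrt{7}\right) = -1985 - 397 i \sqrt{7}$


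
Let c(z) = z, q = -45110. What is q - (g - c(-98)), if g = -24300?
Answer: -20908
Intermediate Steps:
q - (g - c(-98)) = -45110 - (-24300 - 1*(-98)) = -45110 - (-24300 + 98) = -45110 - 1*(-24202) = -45110 + 24202 = -20908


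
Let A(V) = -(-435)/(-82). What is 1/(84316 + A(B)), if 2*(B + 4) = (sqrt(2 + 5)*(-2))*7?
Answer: 82/6913477 ≈ 1.1861e-5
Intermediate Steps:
B = -4 - 7*sqrt(7) (B = -4 + ((sqrt(2 + 5)*(-2))*7)/2 = -4 + ((sqrt(7)*(-2))*7)/2 = -4 + (-2*sqrt(7)*7)/2 = -4 + (-14*sqrt(7))/2 = -4 - 7*sqrt(7) ≈ -22.520)
A(V) = -435/82 (A(V) = -(-435)*(-1)/82 = -5*87/82 = -435/82)
1/(84316 + A(B)) = 1/(84316 - 435/82) = 1/(6913477/82) = 82/6913477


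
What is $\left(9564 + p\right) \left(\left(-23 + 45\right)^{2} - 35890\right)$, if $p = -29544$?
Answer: $707411880$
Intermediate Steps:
$\left(9564 + p\right) \left(\left(-23 + 45\right)^{2} - 35890\right) = \left(9564 - 29544\right) \left(\left(-23 + 45\right)^{2} - 35890\right) = - 19980 \left(22^{2} - 35890\right) = - 19980 \left(484 - 35890\right) = \left(-19980\right) \left(-35406\right) = 707411880$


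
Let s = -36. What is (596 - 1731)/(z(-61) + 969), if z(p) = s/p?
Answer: -13847/11829 ≈ -1.1706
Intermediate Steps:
z(p) = -36/p
(596 - 1731)/(z(-61) + 969) = (596 - 1731)/(-36/(-61) + 969) = -1135/(-36*(-1/61) + 969) = -1135/(36/61 + 969) = -1135/59145/61 = -1135*61/59145 = -13847/11829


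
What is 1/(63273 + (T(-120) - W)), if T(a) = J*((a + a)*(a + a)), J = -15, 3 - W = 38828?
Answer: -1/761902 ≈ -1.3125e-6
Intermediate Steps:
W = -38825 (W = 3 - 1*38828 = 3 - 38828 = -38825)
T(a) = -60*a² (T(a) = -15*(a + a)*(a + a) = -15*2*a*2*a = -60*a²)
1/(63273 + (T(-120) - W)) = 1/(63273 + (-60*(-120)² - 1*(-38825))) = 1/(63273 + (-60*14400 + 38825)) = 1/(63273 + (-864000 + 38825)) = 1/(63273 - 825175) = 1/(-761902) = -1/761902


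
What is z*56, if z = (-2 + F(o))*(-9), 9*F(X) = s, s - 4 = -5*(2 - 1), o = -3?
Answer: 1064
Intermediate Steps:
s = -1 (s = 4 - 5*(2 - 1) = 4 - 5*1 = 4 - 5 = -1)
F(X) = -1/9 (F(X) = (1/9)*(-1) = -1/9)
z = 19 (z = (-2 - 1/9)*(-9) = -19/9*(-9) = 19)
z*56 = 19*56 = 1064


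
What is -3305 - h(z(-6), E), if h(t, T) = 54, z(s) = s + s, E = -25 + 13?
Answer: -3359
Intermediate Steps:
E = -12
z(s) = 2*s
-3305 - h(z(-6), E) = -3305 - 1*54 = -3305 - 54 = -3359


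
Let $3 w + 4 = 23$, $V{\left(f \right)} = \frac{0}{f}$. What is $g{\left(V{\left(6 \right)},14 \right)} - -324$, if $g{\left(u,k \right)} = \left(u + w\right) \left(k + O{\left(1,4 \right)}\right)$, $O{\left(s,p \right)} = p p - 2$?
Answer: $\frac{1504}{3} \approx 501.33$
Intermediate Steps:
$O{\left(s,p \right)} = -2 + p^{2}$ ($O{\left(s,p \right)} = p^{2} - 2 = -2 + p^{2}$)
$V{\left(f \right)} = 0$
$w = \frac{19}{3}$ ($w = - \frac{4}{3} + \frac{1}{3} \cdot 23 = - \frac{4}{3} + \frac{23}{3} = \frac{19}{3} \approx 6.3333$)
$g{\left(u,k \right)} = \left(14 + k\right) \left(\frac{19}{3} + u\right)$ ($g{\left(u,k \right)} = \left(u + \frac{19}{3}\right) \left(k - \left(2 - 4^{2}\right)\right) = \left(\frac{19}{3} + u\right) \left(k + \left(-2 + 16\right)\right) = \left(\frac{19}{3} + u\right) \left(k + 14\right) = \left(\frac{19}{3} + u\right) \left(14 + k\right) = \left(14 + k\right) \left(\frac{19}{3} + u\right)$)
$g{\left(V{\left(6 \right)},14 \right)} - -324 = \left(\frac{266}{3} + 14 \cdot 0 + \frac{19}{3} \cdot 14 + 14 \cdot 0\right) - -324 = \left(\frac{266}{3} + 0 + \frac{266}{3} + 0\right) + 324 = \frac{532}{3} + 324 = \frac{1504}{3}$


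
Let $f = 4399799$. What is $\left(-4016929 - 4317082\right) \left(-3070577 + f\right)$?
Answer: $-11077750769442$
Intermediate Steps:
$\left(-4016929 - 4317082\right) \left(-3070577 + f\right) = \left(-4016929 - 4317082\right) \left(-3070577 + 4399799\right) = \left(-8334011\right) 1329222 = -11077750769442$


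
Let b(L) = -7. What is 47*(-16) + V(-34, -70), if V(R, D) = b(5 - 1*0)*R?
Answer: -514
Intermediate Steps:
V(R, D) = -7*R
47*(-16) + V(-34, -70) = 47*(-16) - 7*(-34) = -752 + 238 = -514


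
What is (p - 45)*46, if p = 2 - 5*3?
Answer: -2668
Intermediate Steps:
p = -13 (p = 2 - 15 = -13)
(p - 45)*46 = (-13 - 45)*46 = -58*46 = -2668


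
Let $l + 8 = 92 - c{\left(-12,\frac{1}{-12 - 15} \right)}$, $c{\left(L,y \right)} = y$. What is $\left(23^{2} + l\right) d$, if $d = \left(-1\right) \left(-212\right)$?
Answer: $\frac{3509024}{27} \approx 1.2996 \cdot 10^{5}$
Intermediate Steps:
$d = 212$
$l = \frac{2269}{27}$ ($l = -8 + \left(92 - \frac{1}{-12 - 15}\right) = -8 + \left(92 - \frac{1}{-27}\right) = -8 + \left(92 - - \frac{1}{27}\right) = -8 + \left(92 + \frac{1}{27}\right) = -8 + \frac{2485}{27} = \frac{2269}{27} \approx 84.037$)
$\left(23^{2} + l\right) d = \left(23^{2} + \frac{2269}{27}\right) 212 = \left(529 + \frac{2269}{27}\right) 212 = \frac{16552}{27} \cdot 212 = \frac{3509024}{27}$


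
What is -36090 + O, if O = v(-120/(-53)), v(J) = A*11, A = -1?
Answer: -36101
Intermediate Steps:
v(J) = -11 (v(J) = -1*11 = -11)
O = -11
-36090 + O = -36090 - 11 = -36101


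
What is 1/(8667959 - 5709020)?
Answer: 1/2958939 ≈ 3.3796e-7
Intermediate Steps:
1/(8667959 - 5709020) = 1/2958939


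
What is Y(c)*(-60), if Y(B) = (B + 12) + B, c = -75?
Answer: 8280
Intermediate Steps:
Y(B) = 12 + 2*B (Y(B) = (12 + B) + B = 12 + 2*B)
Y(c)*(-60) = (12 + 2*(-75))*(-60) = (12 - 150)*(-60) = -138*(-60) = 8280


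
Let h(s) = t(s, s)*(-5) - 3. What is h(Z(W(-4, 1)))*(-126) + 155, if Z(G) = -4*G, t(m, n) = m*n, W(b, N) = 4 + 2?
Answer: 363413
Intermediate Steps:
W(b, N) = 6
h(s) = -3 - 5*s² (h(s) = (s*s)*(-5) - 3 = s²*(-5) - 3 = -5*s² - 3 = -3 - 5*s²)
h(Z(W(-4, 1)))*(-126) + 155 = (-3 - 5*(-4*6)²)*(-126) + 155 = (-3 - 5*(-24)²)*(-126) + 155 = (-3 - 5*576)*(-126) + 155 = (-3 - 2880)*(-126) + 155 = -2883*(-126) + 155 = 363258 + 155 = 363413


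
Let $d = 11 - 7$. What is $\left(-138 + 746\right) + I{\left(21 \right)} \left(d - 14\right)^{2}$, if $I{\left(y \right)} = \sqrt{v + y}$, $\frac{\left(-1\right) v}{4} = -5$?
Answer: $608 + 100 \sqrt{41} \approx 1248.3$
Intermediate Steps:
$v = 20$ ($v = \left(-4\right) \left(-5\right) = 20$)
$d = 4$ ($d = 11 - 7 = 4$)
$I{\left(y \right)} = \sqrt{20 + y}$
$\left(-138 + 746\right) + I{\left(21 \right)} \left(d - 14\right)^{2} = \left(-138 + 746\right) + \sqrt{20 + 21} \left(4 - 14\right)^{2} = 608 + \sqrt{41} \left(-10\right)^{2} = 608 + \sqrt{41} \cdot 100 = 608 + 100 \sqrt{41}$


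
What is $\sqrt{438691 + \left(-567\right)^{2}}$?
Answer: $2 \sqrt{190045} \approx 871.88$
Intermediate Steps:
$\sqrt{438691 + \left(-567\right)^{2}} = \sqrt{438691 + 321489} = \sqrt{760180} = 2 \sqrt{190045}$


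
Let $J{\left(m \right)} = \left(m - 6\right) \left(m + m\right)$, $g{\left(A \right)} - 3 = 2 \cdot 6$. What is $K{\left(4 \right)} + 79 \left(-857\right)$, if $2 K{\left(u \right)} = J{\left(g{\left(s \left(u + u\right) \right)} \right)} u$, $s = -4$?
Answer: $-67163$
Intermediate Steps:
$g{\left(A \right)} = 15$ ($g{\left(A \right)} = 3 + 2 \cdot 6 = 3 + 12 = 15$)
$J{\left(m \right)} = 2 m \left(-6 + m\right)$ ($J{\left(m \right)} = \left(-6 + m\right) 2 m = 2 m \left(-6 + m\right)$)
$K{\left(u \right)} = 135 u$ ($K{\left(u \right)} = \frac{2 \cdot 15 \left(-6 + 15\right) u}{2} = \frac{2 \cdot 15 \cdot 9 u}{2} = \frac{270 u}{2} = 135 u$)
$K{\left(4 \right)} + 79 \left(-857\right) = 135 \cdot 4 + 79 \left(-857\right) = 540 - 67703 = -67163$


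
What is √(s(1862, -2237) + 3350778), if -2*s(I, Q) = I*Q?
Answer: 5*√217337 ≈ 2331.0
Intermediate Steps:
s(I, Q) = -I*Q/2
√(s(1862, -2237) + 3350778) = √(-½*1862*(-2237) + 3350778) = √(2082647 + 3350778) = √5433425 = 5*√217337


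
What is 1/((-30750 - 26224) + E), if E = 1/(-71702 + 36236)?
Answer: -35466/2020639885 ≈ -1.7552e-5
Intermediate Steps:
E = -1/35466 (E = 1/(-35466) = -1/35466 ≈ -2.8196e-5)
1/((-30750 - 26224) + E) = 1/((-30750 - 26224) - 1/35466) = 1/(-56974 - 1/35466) = 1/(-2020639885/35466) = -35466/2020639885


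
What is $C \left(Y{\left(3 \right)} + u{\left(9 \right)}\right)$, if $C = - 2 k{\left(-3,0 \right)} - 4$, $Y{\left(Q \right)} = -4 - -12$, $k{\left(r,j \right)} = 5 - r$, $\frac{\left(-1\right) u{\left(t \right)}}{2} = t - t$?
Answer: $-160$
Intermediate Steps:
$u{\left(t \right)} = 0$ ($u{\left(t \right)} = - 2 \left(t - t\right) = \left(-2\right) 0 = 0$)
$Y{\left(Q \right)} = 8$ ($Y{\left(Q \right)} = -4 + 12 = 8$)
$C = -20$ ($C = - 2 \left(5 - -3\right) - 4 = - 2 \left(5 + 3\right) - 4 = \left(-2\right) 8 - 4 = -16 - 4 = -20$)
$C \left(Y{\left(3 \right)} + u{\left(9 \right)}\right) = - 20 \left(8 + 0\right) = \left(-20\right) 8 = -160$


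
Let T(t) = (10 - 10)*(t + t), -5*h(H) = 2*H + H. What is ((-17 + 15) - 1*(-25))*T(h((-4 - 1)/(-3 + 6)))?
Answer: 0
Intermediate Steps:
h(H) = -3*H/5 (h(H) = -(2*H + H)/5 = -3*H/5)
T(t) = 0 (T(t) = 0*(2*t) = 0)
((-17 + 15) - 1*(-25))*T(h((-4 - 1)/(-3 + 6))) = ((-17 + 15) - 1*(-25))*0 = (-2 + 25)*0 = 23*0 = 0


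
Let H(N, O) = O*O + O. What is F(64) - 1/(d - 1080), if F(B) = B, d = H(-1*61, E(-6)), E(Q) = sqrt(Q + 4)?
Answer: (64*sqrt(2) + 69249*I)/(sqrt(2) + 1082*I) ≈ 64.001 + 1.208e-6*I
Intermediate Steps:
E(Q) = sqrt(4 + Q)
H(N, O) = O + O**2 (H(N, O) = O**2 + O = O + O**2)
d = I*sqrt(2)*(1 + I*sqrt(2)) (d = sqrt(4 - 6)*(1 + sqrt(4 - 6)) = sqrt(-2)*(1 + sqrt(-2)) = (I*sqrt(2))*(1 + I*sqrt(2)) = I*sqrt(2)*(1 + I*sqrt(2)) ≈ -2.0 + 1.4142*I)
F(64) - 1/(d - 1080) = 64 - 1/((-2 + I*sqrt(2)) - 1080) = 64 - 1/(-1082 + I*sqrt(2))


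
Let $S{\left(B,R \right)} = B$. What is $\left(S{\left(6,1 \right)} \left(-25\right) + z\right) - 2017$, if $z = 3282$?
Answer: $1115$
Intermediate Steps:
$\left(S{\left(6,1 \right)} \left(-25\right) + z\right) - 2017 = \left(6 \left(-25\right) + 3282\right) - 2017 = \left(-150 + 3282\right) - 2017 = 3132 - 2017 = 1115$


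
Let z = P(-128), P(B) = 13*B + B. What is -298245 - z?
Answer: -296453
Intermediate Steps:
P(B) = 14*B
z = -1792 (z = 14*(-128) = -1792)
-298245 - z = -298245 - 1*(-1792) = -298245 + 1792 = -296453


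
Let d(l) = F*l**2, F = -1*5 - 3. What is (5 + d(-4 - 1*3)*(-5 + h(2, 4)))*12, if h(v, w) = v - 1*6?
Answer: 42396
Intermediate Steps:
h(v, w) = -6 + v (h(v, w) = v - 6 = -6 + v)
F = -8 (F = -5 - 3 = -8)
d(l) = -8*l**2
(5 + d(-4 - 1*3)*(-5 + h(2, 4)))*12 = (5 + (-8*(-4 - 1*3)**2)*(-5 + (-6 + 2)))*12 = (5 + (-8*(-4 - 3)**2)*(-5 - 4))*12 = (5 - 8*(-7)**2*(-9))*12 = (5 - 8*49*(-9))*12 = (5 - 392*(-9))*12 = (5 + 3528)*12 = 3533*12 = 42396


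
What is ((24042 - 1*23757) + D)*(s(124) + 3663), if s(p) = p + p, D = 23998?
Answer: 94970813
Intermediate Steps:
s(p) = 2*p
((24042 - 1*23757) + D)*(s(124) + 3663) = ((24042 - 1*23757) + 23998)*(2*124 + 3663) = ((24042 - 23757) + 23998)*(248 + 3663) = (285 + 23998)*3911 = 24283*3911 = 94970813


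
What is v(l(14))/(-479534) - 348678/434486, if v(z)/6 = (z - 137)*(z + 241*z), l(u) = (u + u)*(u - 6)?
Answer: -283219751727/4735245671 ≈ -59.811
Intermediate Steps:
l(u) = 2*u*(-6 + u) (l(u) = (2*u)*(-6 + u) = 2*u*(-6 + u))
v(z) = 1452*z*(-137 + z) (v(z) = 6*((z - 137)*(z + 241*z)) = 6*((-137 + z)*(242*z)) = 6*(242*z*(-137 + z)) = 1452*z*(-137 + z))
v(l(14))/(-479534) - 348678/434486 = (1452*(2*14*(-6 + 14))*(-137 + 2*14*(-6 + 14)))/(-479534) - 348678/434486 = (1452*(2*14*8)*(-137 + 2*14*8))*(-1/479534) - 348678*1/434486 = (1452*224*(-137 + 224))*(-1/479534) - 174339/217243 = (1452*224*87)*(-1/479534) - 174339/217243 = 28296576*(-1/479534) - 174339/217243 = -1286208/21797 - 174339/217243 = -283219751727/4735245671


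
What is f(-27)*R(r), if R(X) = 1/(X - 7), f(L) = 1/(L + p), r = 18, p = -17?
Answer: -1/484 ≈ -0.0020661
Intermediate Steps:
f(L) = 1/(-17 + L) (f(L) = 1/(L - 17) = 1/(-17 + L))
R(X) = 1/(-7 + X)
f(-27)*R(r) = 1/((-17 - 27)*(-7 + 18)) = 1/(-44*11) = -1/44*1/11 = -1/484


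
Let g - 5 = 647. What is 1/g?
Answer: 1/652 ≈ 0.0015337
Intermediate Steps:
g = 652 (g = 5 + 647 = 652)
1/g = 1/652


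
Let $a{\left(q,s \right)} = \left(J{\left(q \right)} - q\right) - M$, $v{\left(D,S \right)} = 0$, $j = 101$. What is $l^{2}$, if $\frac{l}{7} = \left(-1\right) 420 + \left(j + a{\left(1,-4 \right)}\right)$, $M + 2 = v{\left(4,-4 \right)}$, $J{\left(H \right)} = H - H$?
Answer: $4955076$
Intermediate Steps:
$J{\left(H \right)} = 0$
$M = -2$ ($M = -2 + 0 = -2$)
$a{\left(q,s \right)} = 2 - q$ ($a{\left(q,s \right)} = \left(0 - q\right) - -2 = - q + 2 = 2 - q$)
$l = -2226$ ($l = 7 \left(\left(-1\right) 420 + \left(101 + \left(2 - 1\right)\right)\right) = 7 \left(-420 + \left(101 + \left(2 - 1\right)\right)\right) = 7 \left(-420 + \left(101 + 1\right)\right) = 7 \left(-420 + 102\right) = 7 \left(-318\right) = -2226$)
$l^{2} = \left(-2226\right)^{2} = 4955076$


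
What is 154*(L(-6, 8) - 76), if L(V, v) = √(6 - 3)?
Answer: -11704 + 154*√3 ≈ -11437.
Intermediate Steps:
L(V, v) = √3
154*(L(-6, 8) - 76) = 154*(√3 - 76) = 154*(-76 + √3) = -11704 + 154*√3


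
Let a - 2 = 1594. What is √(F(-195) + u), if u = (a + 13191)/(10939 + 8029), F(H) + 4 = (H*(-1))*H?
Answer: I*√3420496049470/9484 ≈ 195.01*I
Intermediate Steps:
F(H) = -4 - H² (F(H) = -4 + (H*(-1))*H = -4 + (-H)*H = -4 - H²)
a = 1596 (a = 2 + 1594 = 1596)
u = 14787/18968 (u = (1596 + 13191)/(10939 + 8029) = 14787/18968 ≈ 0.77958)
√(F(-195) + u) = √((-4 - 1*(-195)²) + 14787/18968) = √((-4 - 1*38025) + 14787/18968) = √((-4 - 38025) + 14787/18968) = √(-38029 + 14787/18968) = √(-721319285/18968) = I*√3420496049470/9484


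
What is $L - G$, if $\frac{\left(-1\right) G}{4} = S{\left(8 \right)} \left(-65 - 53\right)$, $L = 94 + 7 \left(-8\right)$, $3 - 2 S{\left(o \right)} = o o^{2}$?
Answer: $120162$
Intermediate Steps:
$S{\left(o \right)} = \frac{3}{2} - \frac{o^{3}}{2}$ ($S{\left(o \right)} = \frac{3}{2} - \frac{o o^{2}}{2} = \frac{3}{2} - \frac{o^{3}}{2}$)
$L = 38$ ($L = 94 - 56 = 38$)
$G = -120124$ ($G = - 4 \left(\frac{3}{2} - \frac{8^{3}}{2}\right) \left(-65 - 53\right) = - 4 \left(\frac{3}{2} - 256\right) \left(-118\right) = - 4 \left(\left(- \frac{509}{2}\right) \left(-118\right)\right) = \left(-4\right) 30031 = -120124$)
$L - G = 38 - -120124 = 38 + 120124 = 120162$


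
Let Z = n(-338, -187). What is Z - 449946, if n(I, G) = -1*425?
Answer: -450371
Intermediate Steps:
n(I, G) = -425
Z = -425
Z - 449946 = -425 - 449946 = -450371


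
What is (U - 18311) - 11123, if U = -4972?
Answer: -34406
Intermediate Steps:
(U - 18311) - 11123 = (-4972 - 18311) - 11123 = -23283 - 11123 = -34406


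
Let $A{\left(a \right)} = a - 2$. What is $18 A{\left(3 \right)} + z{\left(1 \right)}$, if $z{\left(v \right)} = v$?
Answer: $19$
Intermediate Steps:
$A{\left(a \right)} = -2 + a$ ($A{\left(a \right)} = a - 2 = -2 + a$)
$18 A{\left(3 \right)} + z{\left(1 \right)} = 18 \left(-2 + 3\right) + 1 = 18 \cdot 1 + 1 = 18 + 1 = 19$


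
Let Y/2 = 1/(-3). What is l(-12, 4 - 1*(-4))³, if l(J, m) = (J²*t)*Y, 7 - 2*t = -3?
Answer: -110592000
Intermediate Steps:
t = 5 (t = 7/2 - ½*(-3) = 7/2 + 3/2 = 5)
Y = -⅔ (Y = 2/(-3) = 2*(-⅓) = -⅔ ≈ -0.66667)
l(J, m) = -10*J²/3 (l(J, m) = (J²*5)*(-⅔) = (5*J²)*(-⅔) = -10*J²/3)
l(-12, 4 - 1*(-4))³ = (-10/3*(-12)²)³ = (-10/3*144)³ = (-480)³ = -110592000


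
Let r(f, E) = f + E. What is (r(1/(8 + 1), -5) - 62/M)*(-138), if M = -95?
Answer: 166612/285 ≈ 584.60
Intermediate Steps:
r(f, E) = E + f
(r(1/(8 + 1), -5) - 62/M)*(-138) = ((-5 + 1/(8 + 1)) - 62/(-95))*(-138) = ((-5 + 1/9) - 62*(-1/95))*(-138) = ((-5 + 1/9) + 62/95)*(-138) = (-44/9 + 62/95)*(-138) = -3622/855*(-138) = 166612/285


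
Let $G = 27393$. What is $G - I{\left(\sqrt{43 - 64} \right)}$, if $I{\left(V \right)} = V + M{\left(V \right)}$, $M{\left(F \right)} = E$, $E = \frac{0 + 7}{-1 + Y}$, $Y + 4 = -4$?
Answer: $\frac{246544}{9} - i \sqrt{21} \approx 27394.0 - 4.5826 i$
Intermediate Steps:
$Y = -8$ ($Y = -4 - 4 = -8$)
$E = - \frac{7}{9}$ ($E = \frac{0 + 7}{-1 - 8} = \frac{7}{-9} = 7 \left(- \frac{1}{9}\right) = - \frac{7}{9} \approx -0.77778$)
$M{\left(F \right)} = - \frac{7}{9}$
$I{\left(V \right)} = - \frac{7}{9} + V$ ($I{\left(V \right)} = V - \frac{7}{9} = - \frac{7}{9} + V$)
$G - I{\left(\sqrt{43 - 64} \right)} = 27393 - \left(- \frac{7}{9} + \sqrt{43 - 64}\right) = 27393 - \left(- \frac{7}{9} + \sqrt{-21}\right) = 27393 - \left(- \frac{7}{9} + i \sqrt{21}\right) = 27393 + \left(\frac{7}{9} - i \sqrt{21}\right) = \frac{246544}{9} - i \sqrt{21}$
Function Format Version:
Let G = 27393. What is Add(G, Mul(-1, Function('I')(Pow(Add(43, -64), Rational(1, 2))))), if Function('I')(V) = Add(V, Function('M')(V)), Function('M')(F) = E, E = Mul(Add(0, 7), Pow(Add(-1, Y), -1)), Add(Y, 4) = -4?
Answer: Add(Rational(246544, 9), Mul(-1, I, Pow(21, Rational(1, 2)))) ≈ Add(27394., Mul(-4.5826, I))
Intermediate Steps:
Y = -8 (Y = Add(-4, -4) = -8)
E = Rational(-7, 9) (E = Mul(Add(0, 7), Pow(Add(-1, -8), -1)) = Mul(7, Pow(-9, -1)) = Mul(7, Rational(-1, 9)) = Rational(-7, 9) ≈ -0.77778)
Function('M')(F) = Rational(-7, 9)
Function('I')(V) = Add(Rational(-7, 9), V) (Function('I')(V) = Add(V, Rational(-7, 9)) = Add(Rational(-7, 9), V))
Add(G, Mul(-1, Function('I')(Pow(Add(43, -64), Rational(1, 2))))) = Add(27393, Mul(-1, Add(Rational(-7, 9), Pow(Add(43, -64), Rational(1, 2))))) = Add(27393, Mul(-1, Add(Rational(-7, 9), Pow(-21, Rational(1, 2))))) = Add(27393, Mul(-1, Add(Rational(-7, 9), Mul(I, Pow(21, Rational(1, 2)))))) = Add(27393, Add(Rational(7, 9), Mul(-1, I, Pow(21, Rational(1, 2))))) = Add(Rational(246544, 9), Mul(-1, I, Pow(21, Rational(1, 2))))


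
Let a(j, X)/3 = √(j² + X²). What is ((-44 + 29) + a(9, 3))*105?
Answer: -1575 + 945*√10 ≈ 1413.4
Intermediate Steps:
a(j, X) = 3*√(X² + j²) (a(j, X) = 3*√(j² + X²) = 3*√(X² + j²))
((-44 + 29) + a(9, 3))*105 = ((-44 + 29) + 3*√(3² + 9²))*105 = (-15 + 3*√(9 + 81))*105 = (-15 + 3*√90)*105 = (-15 + 3*(3*√10))*105 = (-15 + 9*√10)*105 = -1575 + 945*√10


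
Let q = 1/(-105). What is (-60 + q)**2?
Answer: 39702601/11025 ≈ 3601.1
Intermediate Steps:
q = -1/105 ≈ -0.0095238
(-60 + q)**2 = (-60 - 1/105)**2 = (-6301/105)**2 = 39702601/11025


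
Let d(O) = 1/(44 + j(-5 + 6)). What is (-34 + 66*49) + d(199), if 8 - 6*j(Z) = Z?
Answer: 867206/271 ≈ 3200.0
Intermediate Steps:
j(Z) = 4/3 - Z/6
d(O) = 6/271 (d(O) = 1/(44 + (4/3 - (-5 + 6)/6)) = 1/(44 + (4/3 - 1/6*1)) = 1/(44 + (4/3 - 1/6)) = 1/(44 + 7/6) = 1/(271/6) = 6/271)
(-34 + 66*49) + d(199) = (-34 + 66*49) + 6/271 = (-34 + 3234) + 6/271 = 3200 + 6/271 = 867206/271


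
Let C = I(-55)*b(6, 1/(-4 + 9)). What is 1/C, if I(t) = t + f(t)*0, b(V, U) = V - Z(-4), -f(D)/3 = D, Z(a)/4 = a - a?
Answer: -1/330 ≈ -0.0030303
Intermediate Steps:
Z(a) = 0 (Z(a) = 4*(a - a) = 4*0 = 0)
f(D) = -3*D
b(V, U) = V (b(V, U) = V - 1*0 = V + 0 = V)
I(t) = t (I(t) = t - 3*t*0 = t + 0 = t)
C = -330 (C = -55*6 = -330)
1/C = 1/(-330) = -1/330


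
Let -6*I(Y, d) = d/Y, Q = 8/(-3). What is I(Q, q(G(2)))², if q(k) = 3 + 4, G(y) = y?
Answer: 49/256 ≈ 0.19141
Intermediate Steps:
q(k) = 7
Q = -8/3 (Q = 8*(-⅓) = -8/3 ≈ -2.6667)
I(Y, d) = -d/(6*Y)
I(Q, q(G(2)))² = (-⅙*7/(-8/3))² = (-⅙*7*(-3/8))² = (7/16)² = 49/256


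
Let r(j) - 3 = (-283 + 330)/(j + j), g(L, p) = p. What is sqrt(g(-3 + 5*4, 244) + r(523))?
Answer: sqrt(270295814)/1046 ≈ 15.718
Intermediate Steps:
r(j) = 3 + 47/(2*j) (r(j) = 3 + (-283 + 330)/(j + j) = 3 + 47/((2*j)) = 3 + 47*(1/(2*j)) = 3 + 47/(2*j))
sqrt(g(-3 + 5*4, 244) + r(523)) = sqrt(244 + (3 + (47/2)/523)) = sqrt(244 + (3 + (47/2)*(1/523))) = sqrt(244 + (3 + 47/1046)) = sqrt(244 + 3185/1046) = sqrt(258409/1046) = sqrt(270295814)/1046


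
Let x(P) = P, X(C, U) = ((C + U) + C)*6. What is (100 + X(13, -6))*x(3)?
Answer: 660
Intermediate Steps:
X(C, U) = 6*U + 12*C (X(C, U) = (U + 2*C)*6 = 6*U + 12*C)
(100 + X(13, -6))*x(3) = (100 + (6*(-6) + 12*13))*3 = (100 + (-36 + 156))*3 = (100 + 120)*3 = 220*3 = 660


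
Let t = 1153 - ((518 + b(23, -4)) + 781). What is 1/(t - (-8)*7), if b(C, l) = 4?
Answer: -1/94 ≈ -0.010638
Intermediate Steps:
t = -150 (t = 1153 - ((518 + 4) + 781) = 1153 - (522 + 781) = 1153 - 1*1303 = 1153 - 1303 = -150)
1/(t - (-8)*7) = 1/(-150 - (-8)*7) = 1/(-150 - 1*(-56)) = 1/(-150 + 56) = 1/(-94) = -1/94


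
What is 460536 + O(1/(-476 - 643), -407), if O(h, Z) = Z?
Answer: 460129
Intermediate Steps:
460536 + O(1/(-476 - 643), -407) = 460536 - 407 = 460129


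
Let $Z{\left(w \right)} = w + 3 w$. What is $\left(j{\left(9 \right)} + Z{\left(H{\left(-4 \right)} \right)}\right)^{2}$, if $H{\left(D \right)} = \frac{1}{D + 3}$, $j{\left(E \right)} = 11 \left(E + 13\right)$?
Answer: $56644$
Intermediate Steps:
$j{\left(E \right)} = 143 + 11 E$ ($j{\left(E \right)} = 11 \left(13 + E\right) = 143 + 11 E$)
$H{\left(D \right)} = \frac{1}{3 + D}$
$Z{\left(w \right)} = 4 w$
$\left(j{\left(9 \right)} + Z{\left(H{\left(-4 \right)} \right)}\right)^{2} = \left(\left(143 + 11 \cdot 9\right) + \frac{4}{3 - 4}\right)^{2} = \left(\left(143 + 99\right) + \frac{4}{-1}\right)^{2} = \left(242 + 4 \left(-1\right)\right)^{2} = \left(242 - 4\right)^{2} = 238^{2} = 56644$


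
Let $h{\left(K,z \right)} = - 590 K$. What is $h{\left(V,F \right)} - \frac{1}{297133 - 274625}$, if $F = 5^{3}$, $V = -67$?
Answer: $\frac{889741239}{22508} \approx 39530.0$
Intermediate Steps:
$F = 125$
$h{\left(V,F \right)} - \frac{1}{297133 - 274625} = \left(-590\right) \left(-67\right) - \frac{1}{297133 - 274625} = 39530 - \frac{1}{22508} = \frac{889741239}{22508}$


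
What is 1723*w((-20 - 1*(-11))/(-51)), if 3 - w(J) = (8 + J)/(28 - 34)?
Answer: 766735/102 ≈ 7517.0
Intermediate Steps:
w(J) = 13/3 + J/6 (w(J) = 3 - (8 + J)/(28 - 34) = 3 - (8 + J)/(-6) = 3 - (8 + J)*(-1)/6 = 3 - (-4/3 - J/6) = 3 + (4/3 + J/6) = 13/3 + J/6)
1723*w((-20 - 1*(-11))/(-51)) = 1723*(13/3 + ((-20 - 1*(-11))/(-51))/6) = 1723*(13/3 + ((-20 + 11)*(-1/51))/6) = 1723*(13/3 + (-9*(-1/51))/6) = 1723*(13/3 + (⅙)*(3/17)) = 1723*(13/3 + 1/34) = 1723*(445/102) = 766735/102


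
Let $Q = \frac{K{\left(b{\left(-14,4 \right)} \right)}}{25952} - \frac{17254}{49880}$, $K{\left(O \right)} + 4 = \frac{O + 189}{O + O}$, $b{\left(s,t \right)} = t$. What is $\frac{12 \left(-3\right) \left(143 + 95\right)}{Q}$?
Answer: $\frac{3697051330560}{148923991} \approx 24825.0$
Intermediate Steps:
$K{\left(O \right)} = -4 + \frac{189 + O}{2 O}$ ($K{\left(O \right)} = -4 + \frac{O + 189}{O + O} = -4 + \frac{189 + O}{2 O}$)
$Q = - \frac{446771973}{1294485760}$ ($Q = \frac{\frac{7}{2} \cdot \frac{1}{4} \left(27 - 4\right)}{25952} - \frac{17254}{49880} = \frac{7}{2} \cdot \frac{1}{4} \left(27 - 4\right) \frac{1}{25952} - \frac{8627}{24940} = \frac{7}{2} \cdot \frac{1}{4} \cdot 23 \cdot \frac{1}{25952} - \frac{8627}{24940} = \frac{161}{8} \cdot \frac{1}{25952} - \frac{8627}{24940} = \frac{161}{207616} - \frac{8627}{24940} = - \frac{446771973}{1294485760} \approx -0.34513$)
$\frac{12 \left(-3\right) \left(143 + 95\right)}{Q} = \frac{12 \left(-3\right) \left(143 + 95\right)}{- \frac{446771973}{1294485760}} = \left(-36\right) 238 \left(- \frac{1294485760}{446771973}\right) = \left(-8568\right) \left(- \frac{1294485760}{446771973}\right) = \frac{3697051330560}{148923991}$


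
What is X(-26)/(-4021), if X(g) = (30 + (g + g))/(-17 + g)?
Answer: -22/172903 ≈ -0.00012724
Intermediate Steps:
X(g) = (30 + 2*g)/(-17 + g)
X(-26)/(-4021) = (2*(15 - 26)/(-17 - 26))/(-4021) = (2*(-11)/(-43))*(-1/4021) = (2*(-1/43)*(-11))*(-1/4021) = (22/43)*(-1/4021) = -22/172903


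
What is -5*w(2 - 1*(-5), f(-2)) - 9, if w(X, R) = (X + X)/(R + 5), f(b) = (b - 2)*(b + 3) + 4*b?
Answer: 1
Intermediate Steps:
f(b) = 4*b + (-2 + b)*(3 + b) (f(b) = (-2 + b)*(3 + b) + 4*b = 4*b + (-2 + b)*(3 + b))
w(X, R) = 2*X/(5 + R) (w(X, R) = (2*X)/(5 + R) = 2*X/(5 + R))
-5*w(2 - 1*(-5), f(-2)) - 9 = -10*(2 - 1*(-5))/(5 + (-6 + (-2)² + 5*(-2))) - 9 = -10*(2 + 5)/(5 + (-6 + 4 - 10)) - 9 = -10*7/(5 - 12) - 9 = -10*7/(-7) - 9 = -10*7*(-1)/7 - 9 = -5*(-2) - 9 = 10 - 9 = 1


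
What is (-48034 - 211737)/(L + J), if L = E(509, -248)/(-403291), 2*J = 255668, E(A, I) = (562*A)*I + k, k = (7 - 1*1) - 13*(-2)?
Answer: -104763306361/51625244046 ≈ -2.0293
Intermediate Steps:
k = 32 (k = (7 - 1) + 26 = 6 + 26 = 32)
E(A, I) = 32 + 562*A*I (E(A, I) = (562*A)*I + 32 = 562*A*I + 32 = 32 + 562*A*I)
J = 127834 (J = (½)*255668 = 127834)
L = 70942352/403291 (L = (32 + 562*509*(-248))/(-403291) = (32 - 70942384)*(-1/403291) = -70942352*(-1/403291) = 70942352/403291 ≈ 175.91)
(-48034 - 211737)/(L + J) = (-48034 - 211737)/(70942352/403291 + 127834) = -259771/51625244046/403291 = -259771*403291/51625244046 = -104763306361/51625244046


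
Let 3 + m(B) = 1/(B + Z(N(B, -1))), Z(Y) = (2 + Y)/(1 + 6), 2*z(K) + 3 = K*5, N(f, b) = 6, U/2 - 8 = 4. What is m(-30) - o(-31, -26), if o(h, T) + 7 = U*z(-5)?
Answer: 68673/202 ≈ 339.97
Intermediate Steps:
U = 24 (U = 16 + 2*4 = 16 + 8 = 24)
z(K) = -3/2 + 5*K/2 (z(K) = -3/2 + (K*5)/2 = -3/2 + (5*K)/2 = -3/2 + 5*K/2)
Z(Y) = 2/7 + Y/7 (Z(Y) = (2 + Y)/7 = (2 + Y)*(1/7) = 2/7 + Y/7)
o(h, T) = -343 (o(h, T) = -7 + 24*(-3/2 + (5/2)*(-5)) = -7 + 24*(-3/2 - 25/2) = -7 + 24*(-14) = -7 - 336 = -343)
m(B) = -3 + 1/(8/7 + B) (m(B) = -3 + 1/(B + (2/7 + (1/7)*6)) = -3 + 1/(B + (2/7 + 6/7)) = -3 + 1/(B + 8/7) = -3 + 1/(8/7 + B))
m(-30) - o(-31, -26) = (-17 - 21*(-30))/(8 + 7*(-30)) - 1*(-343) = (-17 + 630)/(8 - 210) + 343 = 613/(-202) + 343 = -1/202*613 + 343 = -613/202 + 343 = 68673/202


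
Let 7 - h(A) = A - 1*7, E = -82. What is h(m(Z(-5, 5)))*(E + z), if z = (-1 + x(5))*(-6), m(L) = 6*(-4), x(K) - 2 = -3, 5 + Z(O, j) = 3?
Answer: -2660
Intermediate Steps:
Z(O, j) = -2 (Z(O, j) = -5 + 3 = -2)
x(K) = -1 (x(K) = 2 - 3 = -1)
m(L) = -24
h(A) = 14 - A (h(A) = 7 - (A - 1*7) = 7 - (A - 7) = 7 - (-7 + A) = 7 + (7 - A) = 14 - A)
z = 12 (z = (-1 - 1)*(-6) = -2*(-6) = 12)
h(m(Z(-5, 5)))*(E + z) = (14 - 1*(-24))*(-82 + 12) = (14 + 24)*(-70) = 38*(-70) = -2660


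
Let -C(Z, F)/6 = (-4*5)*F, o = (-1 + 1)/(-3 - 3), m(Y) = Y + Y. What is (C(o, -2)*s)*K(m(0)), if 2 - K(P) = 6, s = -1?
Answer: -960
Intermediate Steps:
m(Y) = 2*Y
o = 0 (o = 0/(-6) = 0*(-⅙) = 0)
C(Z, F) = 120*F (C(Z, F) = -6*(-4*5)*F = -(-120)*F = 120*F)
K(P) = -4 (K(P) = 2 - 1*6 = 2 - 6 = -4)
(C(o, -2)*s)*K(m(0)) = ((120*(-2))*(-1))*(-4) = -240*(-1)*(-4) = 240*(-4) = -960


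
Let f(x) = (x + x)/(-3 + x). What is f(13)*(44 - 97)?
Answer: -689/5 ≈ -137.80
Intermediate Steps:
f(x) = 2*x/(-3 + x) (f(x) = (2*x)/(-3 + x) = 2*x/(-3 + x))
f(13)*(44 - 97) = (2*13/(-3 + 13))*(44 - 97) = (2*13/10)*(-53) = (2*13*(⅒))*(-53) = (13/5)*(-53) = -689/5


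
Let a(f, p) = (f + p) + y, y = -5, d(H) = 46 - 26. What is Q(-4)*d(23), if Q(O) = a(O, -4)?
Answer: -260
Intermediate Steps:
d(H) = 20
a(f, p) = -5 + f + p (a(f, p) = (f + p) - 5 = -5 + f + p)
Q(O) = -9 + O (Q(O) = -5 + O - 4 = -9 + O)
Q(-4)*d(23) = (-9 - 4)*20 = -13*20 = -260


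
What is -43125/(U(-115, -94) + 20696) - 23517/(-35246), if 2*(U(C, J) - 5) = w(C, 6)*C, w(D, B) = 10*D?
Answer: 43491941/255022433 ≈ 0.17054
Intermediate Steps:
U(C, J) = 5 + 5*C² (U(C, J) = 5 + ((10*C)*C)/2 = 5 + (10*C²)/2 = 5 + 5*C²)
-43125/(U(-115, -94) + 20696) - 23517/(-35246) = -43125/((5 + 5*(-115)²) + 20696) - 23517/(-35246) = -43125/((5 + 5*13225) + 20696) - 23517*(-1/35246) = -43125/((5 + 66125) + 20696) + 23517/35246 = -43125/(66130 + 20696) + 23517/35246 = -43125/86826 + 23517/35246 = -43125*1/86826 + 23517/35246 = -14375/28942 + 23517/35246 = 43491941/255022433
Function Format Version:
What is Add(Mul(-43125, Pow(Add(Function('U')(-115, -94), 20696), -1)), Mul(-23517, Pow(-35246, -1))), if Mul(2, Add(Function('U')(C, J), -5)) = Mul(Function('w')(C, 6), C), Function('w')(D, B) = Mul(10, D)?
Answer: Rational(43491941, 255022433) ≈ 0.17054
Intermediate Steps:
Function('U')(C, J) = Add(5, Mul(5, Pow(C, 2))) (Function('U')(C, J) = Add(5, Mul(Rational(1, 2), Mul(Mul(10, C), C))) = Add(5, Mul(Rational(1, 2), Mul(10, Pow(C, 2)))) = Add(5, Mul(5, Pow(C, 2))))
Add(Mul(-43125, Pow(Add(Function('U')(-115, -94), 20696), -1)), Mul(-23517, Pow(-35246, -1))) = Add(Mul(-43125, Pow(Add(Add(5, Mul(5, Pow(-115, 2))), 20696), -1)), Mul(-23517, Pow(-35246, -1))) = Add(Mul(-43125, Pow(Add(Add(5, Mul(5, 13225)), 20696), -1)), Mul(-23517, Rational(-1, 35246))) = Add(Mul(-43125, Pow(Add(Add(5, 66125), 20696), -1)), Rational(23517, 35246)) = Add(Mul(-43125, Pow(Add(66130, 20696), -1)), Rational(23517, 35246)) = Add(Mul(-43125, Pow(86826, -1)), Rational(23517, 35246)) = Add(Mul(-43125, Rational(1, 86826)), Rational(23517, 35246)) = Add(Rational(-14375, 28942), Rational(23517, 35246)) = Rational(43491941, 255022433)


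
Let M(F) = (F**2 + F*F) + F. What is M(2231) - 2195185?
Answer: 7761768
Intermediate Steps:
M(F) = F + 2*F**2 (M(F) = (F**2 + F**2) + F = 2*F**2 + F = F + 2*F**2)
M(2231) - 2195185 = 2231*(1 + 2*2231) - 2195185 = 2231*(1 + 4462) - 2195185 = 2231*4463 - 2195185 = 9956953 - 2195185 = 7761768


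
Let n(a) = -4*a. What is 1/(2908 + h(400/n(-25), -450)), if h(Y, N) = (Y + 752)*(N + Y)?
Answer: -1/334268 ≈ -2.9916e-6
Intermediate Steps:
h(Y, N) = (752 + Y)*(N + Y)
1/(2908 + h(400/n(-25), -450)) = 1/(2908 + ((400/((-4*(-25))))² + 752*(-450) + 752*(400/((-4*(-25)))) - 180000/((-4*(-25))))) = 1/(2908 + ((400/100)² - 338400 + 752*(400/100) - 180000/100)) = 1/(2908 + ((400*(1/100))² - 338400 + 752*(400*(1/100)) - 180000/100)) = 1/(2908 + (4² - 338400 + 752*4 - 450*4)) = 1/(2908 + (16 - 338400 + 3008 - 1800)) = 1/(2908 - 337176) = 1/(-334268) = -1/334268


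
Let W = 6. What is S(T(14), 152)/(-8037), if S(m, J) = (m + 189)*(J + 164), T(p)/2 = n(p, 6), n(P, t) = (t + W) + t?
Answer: -7900/893 ≈ -8.8466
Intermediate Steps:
n(P, t) = 6 + 2*t (n(P, t) = (t + 6) + t = (6 + t) + t = 6 + 2*t)
T(p) = 36 (T(p) = 2*(6 + 2*6) = 2*(6 + 12) = 2*18 = 36)
S(m, J) = (164 + J)*(189 + m) (S(m, J) = (189 + m)*(164 + J) = (164 + J)*(189 + m))
S(T(14), 152)/(-8037) = (30996 + 164*36 + 189*152 + 152*36)/(-8037) = (30996 + 5904 + 28728 + 5472)*(-1/8037) = 71100*(-1/8037) = -7900/893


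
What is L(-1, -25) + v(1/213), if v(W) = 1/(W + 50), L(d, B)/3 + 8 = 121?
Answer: 3610902/10651 ≈ 339.02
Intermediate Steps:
L(d, B) = 339 (L(d, B) = -24 + 3*121 = -24 + 363 = 339)
v(W) = 1/(50 + W)
L(-1, -25) + v(1/213) = 339 + 1/(50 + 1/213) = 339 + 1/(10651/213) = 339 + 213/10651 = 3610902/10651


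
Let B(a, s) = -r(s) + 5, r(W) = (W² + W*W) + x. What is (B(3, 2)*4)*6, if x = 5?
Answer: -192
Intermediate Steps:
r(W) = 5 + 2*W² (r(W) = (W² + W*W) + 5 = (W² + W²) + 5 = 2*W² + 5 = 5 + 2*W²)
B(a, s) = -2*s² (B(a, s) = -(5 + 2*s²) + 5 = (-5 - 2*s²) + 5 = -2*s²)
(B(3, 2)*4)*6 = (-2*2²*4)*6 = (-2*4*4)*6 = -8*4*6 = -32*6 = -192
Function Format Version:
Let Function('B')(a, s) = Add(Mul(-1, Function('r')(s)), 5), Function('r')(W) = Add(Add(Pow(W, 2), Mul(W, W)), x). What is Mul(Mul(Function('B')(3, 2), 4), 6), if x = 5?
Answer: -192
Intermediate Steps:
Function('r')(W) = Add(5, Mul(2, Pow(W, 2))) (Function('r')(W) = Add(Add(Pow(W, 2), Mul(W, W)), 5) = Add(Add(Pow(W, 2), Pow(W, 2)), 5) = Add(Mul(2, Pow(W, 2)), 5) = Add(5, Mul(2, Pow(W, 2))))
Function('B')(a, s) = Mul(-2, Pow(s, 2)) (Function('B')(a, s) = Add(Mul(-1, Add(5, Mul(2, Pow(s, 2)))), 5) = Add(Add(-5, Mul(-2, Pow(s, 2))), 5) = Mul(-2, Pow(s, 2)))
Mul(Mul(Function('B')(3, 2), 4), 6) = Mul(Mul(Mul(-2, Pow(2, 2)), 4), 6) = Mul(Mul(Mul(-2, 4), 4), 6) = Mul(Mul(-8, 4), 6) = Mul(-32, 6) = -192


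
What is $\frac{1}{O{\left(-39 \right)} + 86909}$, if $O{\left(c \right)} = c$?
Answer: $\frac{1}{86870} \approx 1.1511 \cdot 10^{-5}$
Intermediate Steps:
$\frac{1}{O{\left(-39 \right)} + 86909} = \frac{1}{-39 + 86909} = \frac{1}{86870}$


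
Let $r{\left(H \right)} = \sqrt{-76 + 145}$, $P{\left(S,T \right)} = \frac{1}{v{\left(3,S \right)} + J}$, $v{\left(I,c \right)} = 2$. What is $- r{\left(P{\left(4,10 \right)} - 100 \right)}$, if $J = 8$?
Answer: $- \sqrt{69} \approx -8.3066$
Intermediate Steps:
$P{\left(S,T \right)} = \frac{1}{10}$ ($P{\left(S,T \right)} = \frac{1}{2 + 8} = \frac{1}{10}$)
$r{\left(H \right)} = \sqrt{69}$
$- r{\left(P{\left(4,10 \right)} - 100 \right)} = - \sqrt{69}$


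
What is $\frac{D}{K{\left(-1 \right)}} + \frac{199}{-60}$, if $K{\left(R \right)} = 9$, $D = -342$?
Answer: $- \frac{2479}{60} \approx -41.317$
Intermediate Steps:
$\frac{D}{K{\left(-1 \right)}} + \frac{199}{-60} = - \frac{342}{9} + \frac{199}{-60} = \left(-342\right) \frac{1}{9} + 199 \left(- \frac{1}{60}\right) = -38 - \frac{199}{60} = - \frac{2479}{60}$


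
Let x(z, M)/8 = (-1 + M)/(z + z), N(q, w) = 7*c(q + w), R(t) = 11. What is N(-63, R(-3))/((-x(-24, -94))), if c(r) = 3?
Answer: -126/95 ≈ -1.3263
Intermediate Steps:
N(q, w) = 21 (N(q, w) = 7*3 = 21)
x(z, M) = 4*(-1 + M)/z (x(z, M) = 8*((-1 + M)/(z + z)) = 8*((-1 + M)/((2*z))) = 8*((-1 + M)*(1/(2*z))) = 8*((-1 + M)/(2*z)) = 4*(-1 + M)/z)
N(-63, R(-3))/((-x(-24, -94))) = 21/((-4*(-1 - 94)/(-24))) = 21/((-4*(-1)*(-95)/24)) = 21/((-1*95/6)) = 21/(-95/6) = 21*(-6/95) = -126/95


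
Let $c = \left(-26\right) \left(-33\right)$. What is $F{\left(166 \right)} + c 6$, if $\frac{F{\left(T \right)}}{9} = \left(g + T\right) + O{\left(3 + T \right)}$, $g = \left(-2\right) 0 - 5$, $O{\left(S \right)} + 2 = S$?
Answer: $8100$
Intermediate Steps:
$c = 858$
$O{\left(S \right)} = -2 + S$
$g = -5$ ($g = 0 - 5 = -5$)
$F{\left(T \right)} = -36 + 18 T$ ($F{\left(T \right)} = 9 \left(\left(-5 + T\right) + \left(-2 + \left(3 + T\right)\right)\right) = 9 \left(\left(-5 + T\right) + \left(1 + T\right)\right) = 9 \left(-4 + 2 T\right) = -36 + 18 T$)
$F{\left(166 \right)} + c 6 = \left(-36 + 18 \cdot 166\right) + 858 \cdot 6 = \left(-36 + 2988\right) + 5148 = 2952 + 5148 = 8100$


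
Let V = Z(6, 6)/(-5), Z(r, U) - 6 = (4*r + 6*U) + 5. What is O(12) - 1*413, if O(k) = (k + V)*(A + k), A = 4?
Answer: -2241/5 ≈ -448.20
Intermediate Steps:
Z(r, U) = 11 + 4*r + 6*U (Z(r, U) = 6 + ((4*r + 6*U) + 5) = 6 + (5 + 4*r + 6*U) = 11 + 4*r + 6*U)
V = -71/5 (V = (11 + 4*6 + 6*6)/(-5) = (11 + 24 + 36)*(-1/5) = 71*(-1/5) = -71/5 ≈ -14.200)
O(k) = (4 + k)*(-71/5 + k) (O(k) = (k - 71/5)*(4 + k) = (-71/5 + k)*(4 + k) = (4 + k)*(-71/5 + k))
O(12) - 1*413 = (-284/5 + 12**2 - 51/5*12) - 1*413 = (-284/5 + 144 - 612/5) - 413 = -176/5 - 413 = -2241/5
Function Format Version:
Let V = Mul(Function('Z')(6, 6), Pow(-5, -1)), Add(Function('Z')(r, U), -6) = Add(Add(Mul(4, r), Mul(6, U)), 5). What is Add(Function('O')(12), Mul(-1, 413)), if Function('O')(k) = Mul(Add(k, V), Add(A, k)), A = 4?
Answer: Rational(-2241, 5) ≈ -448.20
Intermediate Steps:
Function('Z')(r, U) = Add(11, Mul(4, r), Mul(6, U)) (Function('Z')(r, U) = Add(6, Add(Add(Mul(4, r), Mul(6, U)), 5)) = Add(6, Add(5, Mul(4, r), Mul(6, U))) = Add(11, Mul(4, r), Mul(6, U)))
V = Rational(-71, 5) (V = Mul(Add(11, Mul(4, 6), Mul(6, 6)), Pow(-5, -1)) = Mul(Add(11, 24, 36), Rational(-1, 5)) = Mul(71, Rational(-1, 5)) = Rational(-71, 5) ≈ -14.200)
Function('O')(k) = Mul(Add(4, k), Add(Rational(-71, 5), k)) (Function('O')(k) = Mul(Add(k, Rational(-71, 5)), Add(4, k)) = Mul(Add(Rational(-71, 5), k), Add(4, k)) = Mul(Add(4, k), Add(Rational(-71, 5), k)))
Add(Function('O')(12), Mul(-1, 413)) = Add(Add(Rational(-284, 5), Pow(12, 2), Mul(Rational(-51, 5), 12)), Mul(-1, 413)) = Add(Add(Rational(-284, 5), 144, Rational(-612, 5)), -413) = Add(Rational(-176, 5), -413) = Rational(-2241, 5)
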